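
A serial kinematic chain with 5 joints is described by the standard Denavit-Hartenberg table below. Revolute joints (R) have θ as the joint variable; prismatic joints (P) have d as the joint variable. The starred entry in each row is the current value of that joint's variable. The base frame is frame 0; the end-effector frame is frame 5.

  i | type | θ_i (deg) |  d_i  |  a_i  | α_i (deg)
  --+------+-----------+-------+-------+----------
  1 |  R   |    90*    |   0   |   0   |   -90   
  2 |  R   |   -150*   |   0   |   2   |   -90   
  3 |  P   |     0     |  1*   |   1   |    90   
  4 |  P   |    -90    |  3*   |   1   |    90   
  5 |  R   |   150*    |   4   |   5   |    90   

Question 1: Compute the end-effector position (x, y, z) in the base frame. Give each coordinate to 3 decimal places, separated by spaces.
-5.500 3.031 3.250

after link 1: o_1 = (0.0000, 0.0000, 0.0000)
after link 2: o_2 = (-0.0000, -1.7321, 1.0000)
after link 3: o_3 = (-0.0000, -2.0981, 2.3660)
after link 4: o_4 = (-3.0000, -2.5981, 1.5000)
after link 5: o_5 = (-5.5000, 3.0311, 3.2500)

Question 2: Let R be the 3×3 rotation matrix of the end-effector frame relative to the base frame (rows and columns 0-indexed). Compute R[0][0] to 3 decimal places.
-0.500

End-effector x-axis (col 0 of R) = (-0.5000,0.4330,0.7500)
R[0][0] = -0.5000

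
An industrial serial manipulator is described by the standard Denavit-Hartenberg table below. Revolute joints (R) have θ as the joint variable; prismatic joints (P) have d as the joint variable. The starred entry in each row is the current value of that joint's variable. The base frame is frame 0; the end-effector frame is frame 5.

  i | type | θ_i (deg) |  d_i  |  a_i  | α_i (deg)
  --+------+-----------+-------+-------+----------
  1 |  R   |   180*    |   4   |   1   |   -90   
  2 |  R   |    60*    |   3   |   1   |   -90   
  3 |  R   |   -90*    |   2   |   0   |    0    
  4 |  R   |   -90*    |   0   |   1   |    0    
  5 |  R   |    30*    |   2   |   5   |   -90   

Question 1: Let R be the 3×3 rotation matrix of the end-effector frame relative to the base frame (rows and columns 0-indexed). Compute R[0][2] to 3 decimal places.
End-effector z-axis (col 2 of R) = (-0.2500,-0.8660,-0.4330)
R[0][2] = -0.2500

-0.250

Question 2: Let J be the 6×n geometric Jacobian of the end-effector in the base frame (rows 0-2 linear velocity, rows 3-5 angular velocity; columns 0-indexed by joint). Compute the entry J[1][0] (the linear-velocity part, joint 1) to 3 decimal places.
4.629

axis z_0 = ẑ; lever o_n−o_0 = (4.6292,-5.5000,5.7500)
cross product → J_v[:, 0] = (5.5000,4.6292,-0.0000)
J_ω[:, 0] = z_0
entry J[1][0] = 4.6292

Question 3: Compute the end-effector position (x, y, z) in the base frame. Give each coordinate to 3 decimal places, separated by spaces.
4.629 -5.500 5.750

after link 1: o_1 = (-1.0000, 0.0000, 4.0000)
after link 2: o_2 = (-1.5000, -3.0000, 3.1340)
after link 3: o_3 = (0.2321, -3.0000, 2.1340)
after link 4: o_4 = (0.7321, -3.0000, 3.0000)
after link 5: o_5 = (4.6292, -5.5000, 5.7500)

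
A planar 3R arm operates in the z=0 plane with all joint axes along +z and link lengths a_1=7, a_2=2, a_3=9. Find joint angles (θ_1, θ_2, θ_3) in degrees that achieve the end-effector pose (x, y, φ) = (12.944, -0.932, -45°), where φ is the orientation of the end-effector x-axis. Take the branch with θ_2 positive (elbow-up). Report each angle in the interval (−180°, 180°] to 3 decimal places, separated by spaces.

30.002 44.988 -119.990

wrist centre = target − a_3·(cos φ, sin φ) = (6.5800, 5.4320)
cos θ_2 = (72.8031−7²−2²)/(2·7·2) = 0.7073; θ_2 = 44.9881° (elbow-up)
β = atan2(5.4320,6.5800) = 39.5404°; ψ = atan2(1.4139,8.4145) = 9.5385°
θ_1 = β − ψ = 30.0019°
θ_3 = φ − θ_1 − θ_2 = -119.9900° (wrapped to (-180°,180°])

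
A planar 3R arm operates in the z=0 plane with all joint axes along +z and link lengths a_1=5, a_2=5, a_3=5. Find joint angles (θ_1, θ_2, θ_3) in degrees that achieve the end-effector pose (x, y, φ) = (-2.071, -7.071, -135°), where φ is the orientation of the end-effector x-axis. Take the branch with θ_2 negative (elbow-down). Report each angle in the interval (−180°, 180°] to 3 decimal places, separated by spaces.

wrist centre = target − a_3·(cos φ, sin φ) = (1.4645, -3.5355)
cos θ_2 = (14.6444−5²−5²)/(2·5·5) = -0.7071; θ_2 = -135.0005° (elbow-down)
β = atan2(-3.5355,1.4645) = -67.4987°; ψ = atan2(-3.5355,1.4644) = -67.5002°
θ_1 = β − ψ = 0.0016°
θ_3 = φ − θ_1 − θ_2 = -0.0011° (wrapped to (-180°,180°])

0.002 -135.000 -0.001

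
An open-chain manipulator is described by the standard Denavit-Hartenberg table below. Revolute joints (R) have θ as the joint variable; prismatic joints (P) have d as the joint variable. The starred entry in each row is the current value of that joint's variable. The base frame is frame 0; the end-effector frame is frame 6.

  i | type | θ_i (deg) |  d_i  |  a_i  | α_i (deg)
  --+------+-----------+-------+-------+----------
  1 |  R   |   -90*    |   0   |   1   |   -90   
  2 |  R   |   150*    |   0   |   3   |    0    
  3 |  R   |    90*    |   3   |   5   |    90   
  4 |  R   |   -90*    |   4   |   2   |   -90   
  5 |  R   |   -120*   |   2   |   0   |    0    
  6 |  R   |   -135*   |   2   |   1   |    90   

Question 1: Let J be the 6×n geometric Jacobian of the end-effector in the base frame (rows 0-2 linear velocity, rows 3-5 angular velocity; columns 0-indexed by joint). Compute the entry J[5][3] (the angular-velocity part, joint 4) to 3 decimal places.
-0.500

axis z_3 = (0.0000,0.8660,-0.5000); lever o_n−o_3 = (-1.7412,4.6276,1.9471)
cross product → J_v[:, 3] = (4.0000,0.8706,1.5079)
J_ω[:, 3] = z_3
entry J[5][3] = -0.5000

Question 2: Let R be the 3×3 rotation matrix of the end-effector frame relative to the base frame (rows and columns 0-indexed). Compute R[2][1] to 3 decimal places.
End-effector y-axis (col 1 of R) = (0.0000,0.5000,0.8660)
R[2][1] = 0.8660

0.866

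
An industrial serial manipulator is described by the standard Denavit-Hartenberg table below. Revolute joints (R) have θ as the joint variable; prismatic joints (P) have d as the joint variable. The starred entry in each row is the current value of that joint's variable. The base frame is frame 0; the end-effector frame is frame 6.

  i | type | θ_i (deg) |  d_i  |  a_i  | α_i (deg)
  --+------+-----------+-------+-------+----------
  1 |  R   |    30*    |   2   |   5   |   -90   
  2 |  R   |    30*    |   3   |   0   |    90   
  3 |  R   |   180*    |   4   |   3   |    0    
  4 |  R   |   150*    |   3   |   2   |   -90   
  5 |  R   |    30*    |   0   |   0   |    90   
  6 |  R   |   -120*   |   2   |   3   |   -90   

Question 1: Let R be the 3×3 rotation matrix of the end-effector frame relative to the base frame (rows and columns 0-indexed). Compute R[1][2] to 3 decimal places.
-0.635

End-effector z-axis (col 2 of R) = (0.5161,-0.6350,-0.5748)
R[1][2] = -0.6350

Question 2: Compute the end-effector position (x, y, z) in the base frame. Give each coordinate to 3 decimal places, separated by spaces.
6.367 3.560 11.625

after link 1: o_1 = (4.3301, 2.5000, 2.0000)
after link 2: o_2 = (2.8301, 5.0981, 2.0000)
after link 3: o_3 = (2.3122, 4.7990, 6.9641)
after link 4: o_4 = (5.4103, 5.4330, 8.6962)
after link 5: o_5 = (5.4103, 5.4330, 8.6962)
after link 6: o_6 = (6.3667, 3.5598, 11.6247)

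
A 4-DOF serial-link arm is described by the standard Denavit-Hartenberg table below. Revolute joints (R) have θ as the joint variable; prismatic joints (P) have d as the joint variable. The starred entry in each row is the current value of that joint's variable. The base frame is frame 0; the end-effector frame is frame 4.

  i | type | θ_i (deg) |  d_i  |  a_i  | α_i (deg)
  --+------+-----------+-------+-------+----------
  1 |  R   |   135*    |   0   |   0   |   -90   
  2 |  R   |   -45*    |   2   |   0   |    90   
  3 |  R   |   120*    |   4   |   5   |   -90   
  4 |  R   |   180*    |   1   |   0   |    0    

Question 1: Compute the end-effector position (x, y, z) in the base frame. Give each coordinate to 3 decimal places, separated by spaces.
-0.440 -7.806 0.448

after link 1: o_1 = (0.0000, 0.0000, 0.0000)
after link 2: o_2 = (-1.4142, -1.4142, 0.0000)
after link 3: o_3 = (-1.2261, -7.7261, 1.0607)
after link 4: o_4 = (-0.4395, -7.8055, 0.4483)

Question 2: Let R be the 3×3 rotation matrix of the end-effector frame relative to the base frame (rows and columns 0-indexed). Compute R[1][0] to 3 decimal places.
0.862

End-effector x-axis (col 0 of R) = (0.3624,0.8624,0.3536)
R[1][0] = 0.8624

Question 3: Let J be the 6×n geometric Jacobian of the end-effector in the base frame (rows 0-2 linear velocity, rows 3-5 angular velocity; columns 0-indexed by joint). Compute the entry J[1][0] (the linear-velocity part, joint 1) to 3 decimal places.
-0.440

axis z_0 = ẑ; lever o_n−o_0 = (-0.4395,-7.8055,0.4483)
cross product → J_v[:, 0] = (7.8055,-0.4395,0.0000)
J_ω[:, 0] = z_0
entry J[1][0] = -0.4395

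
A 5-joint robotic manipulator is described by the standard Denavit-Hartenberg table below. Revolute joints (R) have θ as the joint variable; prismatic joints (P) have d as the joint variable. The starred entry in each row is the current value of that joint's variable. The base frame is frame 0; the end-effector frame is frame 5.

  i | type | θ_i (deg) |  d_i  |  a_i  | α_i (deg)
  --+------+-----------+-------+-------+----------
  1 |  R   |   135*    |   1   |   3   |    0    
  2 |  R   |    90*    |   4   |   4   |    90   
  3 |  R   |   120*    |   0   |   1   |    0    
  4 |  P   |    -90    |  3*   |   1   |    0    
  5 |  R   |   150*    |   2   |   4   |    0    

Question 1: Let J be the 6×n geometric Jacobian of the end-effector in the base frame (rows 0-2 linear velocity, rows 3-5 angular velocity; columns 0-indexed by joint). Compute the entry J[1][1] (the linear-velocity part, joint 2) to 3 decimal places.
axis z_1 = (0.0000,0.0000,1.0000); lever o_n−o_1 = (-3.7944,3.2767,5.3660)
cross product → J_v[:, 1] = (-3.2767,-3.7944,0.0000)
J_ω[:, 1] = z_1
entry J[1][1] = -3.7944

-3.794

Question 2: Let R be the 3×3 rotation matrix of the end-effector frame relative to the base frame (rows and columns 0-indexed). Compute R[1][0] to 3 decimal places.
0.707

End-effector x-axis (col 0 of R) = (0.7071,0.7071,0.0000)
R[1][0] = 0.7071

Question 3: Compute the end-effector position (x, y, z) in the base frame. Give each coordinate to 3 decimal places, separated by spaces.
after link 1: o_1 = (-2.1213, 2.1213, 1.0000)
after link 2: o_2 = (-4.9497, -0.7071, 5.0000)
after link 3: o_3 = (-4.5962, -0.3536, 5.8660)
after link 4: o_4 = (-7.3299, 1.1554, 6.3660)
after link 5: o_5 = (-5.9157, 5.3980, 6.3660)

-5.916 5.398 6.366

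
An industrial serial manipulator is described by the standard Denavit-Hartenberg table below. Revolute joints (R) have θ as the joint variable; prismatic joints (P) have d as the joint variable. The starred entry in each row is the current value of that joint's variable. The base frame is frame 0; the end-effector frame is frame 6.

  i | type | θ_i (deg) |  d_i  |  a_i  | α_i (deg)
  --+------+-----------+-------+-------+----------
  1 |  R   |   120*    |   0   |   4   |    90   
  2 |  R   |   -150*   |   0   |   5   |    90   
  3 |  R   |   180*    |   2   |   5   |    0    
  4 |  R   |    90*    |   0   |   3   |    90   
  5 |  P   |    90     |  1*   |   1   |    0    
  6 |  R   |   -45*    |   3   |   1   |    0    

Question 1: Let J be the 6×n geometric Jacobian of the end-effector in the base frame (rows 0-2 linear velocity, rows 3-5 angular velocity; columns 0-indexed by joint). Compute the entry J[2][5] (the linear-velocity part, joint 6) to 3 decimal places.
0.612

axis z_5 = (-0.4330,0.7500,0.5000); lever o_n−o_5 = (-1.7346,1.5903,2.1124)
cross product → J_v[:, 5] = (0.7891,0.0474,0.6124)
J_ω[:, 5] = z_5
entry J[2][5] = 0.6124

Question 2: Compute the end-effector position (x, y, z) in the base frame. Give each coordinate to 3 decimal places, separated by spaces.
after link 1: o_1 = (-2.0000, 3.4641, 0.0000)
after link 2: o_2 = (0.1651, -0.2859, -2.5000)
after link 3: o_3 = (-1.5000, 2.5981, 1.7321)
after link 4: o_4 = (-4.0981, 1.0981, 1.7321)
after link 5: o_5 = (-4.2811, 1.4151, 3.0981)
after link 6: o_6 = (-6.0157, 3.0053, 5.2104)

-6.016 3.005 5.210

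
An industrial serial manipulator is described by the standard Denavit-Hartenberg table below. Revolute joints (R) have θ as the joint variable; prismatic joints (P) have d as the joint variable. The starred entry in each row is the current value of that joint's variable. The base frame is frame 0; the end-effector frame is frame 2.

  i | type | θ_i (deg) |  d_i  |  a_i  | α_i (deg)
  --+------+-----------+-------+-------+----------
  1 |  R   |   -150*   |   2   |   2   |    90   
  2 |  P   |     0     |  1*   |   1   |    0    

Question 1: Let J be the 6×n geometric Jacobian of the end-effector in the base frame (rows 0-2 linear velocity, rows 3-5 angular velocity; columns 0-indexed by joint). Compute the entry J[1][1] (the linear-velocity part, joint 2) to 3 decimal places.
0.866

prismatic axis z_1 = (-0.5000,0.8660,0.0000)
J_v[:, 1] = z_1; J_ω[:, 1] = (0,0,0)
entry J[1][1] = 0.8660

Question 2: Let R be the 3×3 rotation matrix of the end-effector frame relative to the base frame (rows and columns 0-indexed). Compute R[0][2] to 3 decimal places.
End-effector z-axis (col 2 of R) = (-0.5000,0.8660,0.0000)
R[0][2] = -0.5000

-0.500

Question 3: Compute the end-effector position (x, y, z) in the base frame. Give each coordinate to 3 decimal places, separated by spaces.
-3.098 -0.634 2.000

after link 1: o_1 = (-1.7321, -1.0000, 2.0000)
after link 2: o_2 = (-3.0981, -0.6340, 2.0000)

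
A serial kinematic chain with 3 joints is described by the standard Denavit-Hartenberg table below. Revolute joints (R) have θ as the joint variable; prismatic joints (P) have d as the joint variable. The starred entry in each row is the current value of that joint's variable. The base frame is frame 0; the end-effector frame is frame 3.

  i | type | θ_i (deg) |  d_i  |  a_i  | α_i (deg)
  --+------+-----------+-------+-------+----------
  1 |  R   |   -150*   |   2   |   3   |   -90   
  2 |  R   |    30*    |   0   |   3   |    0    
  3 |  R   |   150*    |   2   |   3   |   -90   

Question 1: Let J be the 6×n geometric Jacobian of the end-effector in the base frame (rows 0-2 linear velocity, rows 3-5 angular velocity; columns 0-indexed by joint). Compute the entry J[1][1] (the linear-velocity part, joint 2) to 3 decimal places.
0.750

axis z_1 = (0.5000,-0.8660,0.0000); lever o_n−o_1 = (1.3481,-1.5311,-1.5000)
cross product → J_v[:, 1] = (1.2990,0.7500,0.4019)
J_ω[:, 1] = z_1
entry J[1][1] = 0.7500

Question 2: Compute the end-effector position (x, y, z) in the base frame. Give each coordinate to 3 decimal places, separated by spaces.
-1.250 -3.031 0.500

after link 1: o_1 = (-2.5981, -1.5000, 2.0000)
after link 2: o_2 = (-4.8481, -2.7990, 0.5000)
after link 3: o_3 = (-1.2500, -3.0311, 0.5000)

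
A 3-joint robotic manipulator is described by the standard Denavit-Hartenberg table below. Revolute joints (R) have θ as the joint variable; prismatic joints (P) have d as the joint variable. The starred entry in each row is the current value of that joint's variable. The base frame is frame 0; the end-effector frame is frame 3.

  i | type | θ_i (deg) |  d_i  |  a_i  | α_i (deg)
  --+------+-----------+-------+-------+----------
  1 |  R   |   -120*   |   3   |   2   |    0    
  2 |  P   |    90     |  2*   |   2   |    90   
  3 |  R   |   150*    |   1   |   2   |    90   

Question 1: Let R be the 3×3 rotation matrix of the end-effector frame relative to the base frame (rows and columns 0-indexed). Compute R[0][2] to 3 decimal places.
End-effector z-axis (col 2 of R) = (0.4330,-0.2500,0.8660)
R[0][2] = 0.4330

0.433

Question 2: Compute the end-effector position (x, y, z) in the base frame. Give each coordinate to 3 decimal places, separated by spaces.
-1.268 -2.732 6.000

after link 1: o_1 = (-1.0000, -1.7321, 3.0000)
after link 2: o_2 = (0.7321, -2.7321, 5.0000)
after link 3: o_3 = (-1.2679, -2.7321, 6.0000)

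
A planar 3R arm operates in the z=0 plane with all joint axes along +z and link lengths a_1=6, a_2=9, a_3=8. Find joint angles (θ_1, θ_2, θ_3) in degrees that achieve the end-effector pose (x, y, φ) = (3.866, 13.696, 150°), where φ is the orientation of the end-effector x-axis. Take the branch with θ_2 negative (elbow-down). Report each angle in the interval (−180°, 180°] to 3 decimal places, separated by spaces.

60.002 -30.004 120.002

wrist centre = target − a_3·(cos φ, sin φ) = (10.7942, 9.6960)
cos θ_2 = (210.5272−6²−9²)/(2·6·9) = 0.8660; θ_2 = -30.0037° (elbow-down)
β = atan2(9.6960,10.7942) = 41.9321°; ψ = atan2(-4.5005,13.7939) = -18.0698°
θ_1 = β − ψ = 60.0019°
θ_3 = φ − θ_1 − θ_2 = 120.0018° (wrapped to (-180°,180°])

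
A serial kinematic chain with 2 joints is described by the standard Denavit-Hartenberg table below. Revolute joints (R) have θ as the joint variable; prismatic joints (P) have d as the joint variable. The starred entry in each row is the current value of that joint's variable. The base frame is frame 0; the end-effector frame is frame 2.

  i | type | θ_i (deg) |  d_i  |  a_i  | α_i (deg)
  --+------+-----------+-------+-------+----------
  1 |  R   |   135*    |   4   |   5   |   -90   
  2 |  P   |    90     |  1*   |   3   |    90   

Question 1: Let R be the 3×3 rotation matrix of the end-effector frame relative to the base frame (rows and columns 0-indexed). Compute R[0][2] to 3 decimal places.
-0.707

End-effector z-axis (col 2 of R) = (-0.7071,0.7071,0.0000)
R[0][2] = -0.7071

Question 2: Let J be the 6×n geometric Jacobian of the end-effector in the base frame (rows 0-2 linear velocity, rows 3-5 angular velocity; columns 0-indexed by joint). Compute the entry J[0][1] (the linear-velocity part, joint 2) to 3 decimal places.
-0.707

prismatic axis z_1 = (-0.7071,-0.7071,0.0000)
J_v[:, 1] = z_1; J_ω[:, 1] = (0,0,0)
entry J[0][1] = -0.7071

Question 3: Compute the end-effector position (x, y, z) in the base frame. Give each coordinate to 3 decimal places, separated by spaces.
after link 1: o_1 = (-3.5355, 3.5355, 4.0000)
after link 2: o_2 = (-4.2426, 2.8284, 1.0000)

-4.243 2.828 1.000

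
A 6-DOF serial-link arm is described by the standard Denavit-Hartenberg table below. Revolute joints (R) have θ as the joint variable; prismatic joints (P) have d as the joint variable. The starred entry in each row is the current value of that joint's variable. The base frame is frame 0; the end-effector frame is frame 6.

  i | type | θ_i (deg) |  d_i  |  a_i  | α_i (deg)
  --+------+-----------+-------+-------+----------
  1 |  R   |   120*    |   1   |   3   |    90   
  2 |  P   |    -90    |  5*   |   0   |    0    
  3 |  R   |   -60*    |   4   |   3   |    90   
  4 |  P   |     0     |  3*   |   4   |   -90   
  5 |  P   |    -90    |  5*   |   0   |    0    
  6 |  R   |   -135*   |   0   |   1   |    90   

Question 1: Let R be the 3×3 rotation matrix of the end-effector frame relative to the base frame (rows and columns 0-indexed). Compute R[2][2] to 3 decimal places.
-0.966

End-effector z-axis (col 2 of R) = (0.1294,-0.2241,-0.9659)
R[2][2] = -0.9659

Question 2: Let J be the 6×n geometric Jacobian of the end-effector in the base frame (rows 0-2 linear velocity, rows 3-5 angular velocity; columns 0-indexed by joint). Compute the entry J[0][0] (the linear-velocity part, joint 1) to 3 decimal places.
axis z_0 = ẑ; lever o_n−o_0 = (13.9225,3.8856,-0.1607)
cross product → J_v[:, 0] = (-3.8856,13.9225,0.0000)
J_ω[:, 0] = z_0
entry J[0][0] = -3.8856

-3.886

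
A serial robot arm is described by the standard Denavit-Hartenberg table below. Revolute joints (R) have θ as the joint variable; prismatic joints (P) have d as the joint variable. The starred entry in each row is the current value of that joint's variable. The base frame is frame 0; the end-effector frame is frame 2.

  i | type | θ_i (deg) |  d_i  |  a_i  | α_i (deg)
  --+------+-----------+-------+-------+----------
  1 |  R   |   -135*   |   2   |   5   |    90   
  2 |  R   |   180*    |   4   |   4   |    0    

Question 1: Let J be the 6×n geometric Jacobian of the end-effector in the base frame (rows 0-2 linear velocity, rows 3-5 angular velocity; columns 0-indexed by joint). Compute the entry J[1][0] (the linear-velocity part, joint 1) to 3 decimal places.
axis z_0 = ẑ; lever o_n−o_0 = (-3.5355,2.1213,2.0000)
cross product → J_v[:, 0] = (-2.1213,-3.5355,0.0000)
J_ω[:, 0] = z_0
entry J[1][0] = -3.5355

-3.536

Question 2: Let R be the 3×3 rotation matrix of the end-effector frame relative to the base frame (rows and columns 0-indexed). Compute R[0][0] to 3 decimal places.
0.707

End-effector x-axis (col 0 of R) = (0.7071,0.7071,0.0000)
R[0][0] = 0.7071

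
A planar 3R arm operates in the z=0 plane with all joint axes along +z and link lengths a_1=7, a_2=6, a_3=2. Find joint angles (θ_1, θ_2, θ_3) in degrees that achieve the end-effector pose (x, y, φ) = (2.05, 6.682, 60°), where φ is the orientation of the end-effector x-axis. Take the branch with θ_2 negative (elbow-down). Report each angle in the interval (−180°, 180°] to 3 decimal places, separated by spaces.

135.003 -134.999 59.996

wrist centre = target − a_3·(cos φ, sin φ) = (1.0500, 4.9499)
cos θ_2 = (25.6045−7²−6²)/(2·7·6) = -0.7071; θ_2 = -134.9986° (elbow-down)
β = atan2(4.9499,1.0500) = 78.0237°; ψ = atan2(-4.2427,2.7575) = -56.9792°
θ_1 = β − ψ = 135.0029°
θ_3 = φ − θ_1 − θ_2 = 59.9957° (wrapped to (-180°,180°])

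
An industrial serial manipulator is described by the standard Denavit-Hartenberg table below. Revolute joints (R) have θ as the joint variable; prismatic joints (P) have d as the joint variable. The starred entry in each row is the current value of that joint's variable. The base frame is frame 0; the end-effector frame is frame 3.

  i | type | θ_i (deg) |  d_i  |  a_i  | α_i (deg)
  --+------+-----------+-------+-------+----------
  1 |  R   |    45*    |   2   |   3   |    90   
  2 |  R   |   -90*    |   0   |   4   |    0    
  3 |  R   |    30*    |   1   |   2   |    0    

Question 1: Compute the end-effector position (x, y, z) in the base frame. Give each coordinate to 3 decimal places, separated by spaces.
after link 1: o_1 = (2.1213, 2.1213, 2.0000)
after link 2: o_2 = (2.1213, 2.1213, -2.0000)
after link 3: o_3 = (3.5355, 2.1213, -3.7321)

3.536 2.121 -3.732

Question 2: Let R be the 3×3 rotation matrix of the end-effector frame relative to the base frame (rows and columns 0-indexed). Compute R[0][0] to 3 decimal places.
0.354

End-effector x-axis (col 0 of R) = (0.3536,0.3536,-0.8660)
R[0][0] = 0.3536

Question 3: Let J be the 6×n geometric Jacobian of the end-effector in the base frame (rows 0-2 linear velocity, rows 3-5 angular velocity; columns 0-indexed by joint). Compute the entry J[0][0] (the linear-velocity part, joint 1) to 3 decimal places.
-2.121

axis z_0 = ẑ; lever o_n−o_0 = (3.5355,2.1213,-3.7321)
cross product → J_v[:, 0] = (-2.1213,3.5355,0.0000)
J_ω[:, 0] = z_0
entry J[0][0] = -2.1213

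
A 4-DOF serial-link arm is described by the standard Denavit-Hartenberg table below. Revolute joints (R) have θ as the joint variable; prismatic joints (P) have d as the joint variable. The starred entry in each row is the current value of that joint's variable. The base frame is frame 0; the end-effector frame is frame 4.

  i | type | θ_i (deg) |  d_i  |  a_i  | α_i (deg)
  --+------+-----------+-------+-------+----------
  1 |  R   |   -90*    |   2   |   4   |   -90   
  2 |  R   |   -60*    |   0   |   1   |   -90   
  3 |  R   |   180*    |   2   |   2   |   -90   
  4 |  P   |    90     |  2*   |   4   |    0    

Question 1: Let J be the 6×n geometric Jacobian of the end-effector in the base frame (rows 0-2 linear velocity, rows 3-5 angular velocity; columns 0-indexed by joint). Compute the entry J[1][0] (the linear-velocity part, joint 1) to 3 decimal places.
axis z_0 = ẑ; lever o_n−o_0 = (2.0000,-1.7679,2.1340)
cross product → J_v[:, 0] = (1.7679,2.0000,-0.0000)
J_ω[:, 0] = z_0
entry J[1][0] = 2.0000

2.000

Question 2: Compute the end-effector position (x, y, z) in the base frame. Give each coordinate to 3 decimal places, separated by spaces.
after link 1: o_1 = (0.0000, -4.0000, 2.0000)
after link 2: o_2 = (0.0000, -4.5000, 2.8660)
after link 3: o_3 = (0.0000, -5.2321, 0.1340)
after link 4: o_4 = (2.0000, -1.7679, 2.1340)

2.000 -1.768 2.134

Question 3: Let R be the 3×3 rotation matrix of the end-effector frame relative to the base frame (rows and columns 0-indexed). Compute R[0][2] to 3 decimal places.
End-effector z-axis (col 2 of R) = (1.0000,0.0000,-0.0000)
R[0][2] = 1.0000

1.000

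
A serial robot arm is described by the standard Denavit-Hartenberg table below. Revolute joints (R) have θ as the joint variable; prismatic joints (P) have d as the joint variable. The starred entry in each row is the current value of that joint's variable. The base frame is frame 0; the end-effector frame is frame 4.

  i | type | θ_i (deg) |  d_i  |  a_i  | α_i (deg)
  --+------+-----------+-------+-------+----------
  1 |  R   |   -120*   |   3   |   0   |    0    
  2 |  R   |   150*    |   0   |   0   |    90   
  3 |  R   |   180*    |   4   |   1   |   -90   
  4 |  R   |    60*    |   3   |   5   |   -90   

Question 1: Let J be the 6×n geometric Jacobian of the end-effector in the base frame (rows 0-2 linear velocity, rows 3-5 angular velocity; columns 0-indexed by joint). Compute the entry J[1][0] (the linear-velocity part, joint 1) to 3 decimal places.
-3.196

axis z_0 = ẑ; lever o_n−o_0 = (-3.1962,-1.4641,0.0000)
cross product → J_v[:, 0] = (1.4641,-3.1962,0.0000)
J_ω[:, 0] = z_0
entry J[1][0] = -3.1962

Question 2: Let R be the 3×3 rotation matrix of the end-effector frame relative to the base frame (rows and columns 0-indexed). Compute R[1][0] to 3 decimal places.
End-effector x-axis (col 0 of R) = (-0.8660,0.5000,-0.0000)
R[1][0] = 0.5000

0.500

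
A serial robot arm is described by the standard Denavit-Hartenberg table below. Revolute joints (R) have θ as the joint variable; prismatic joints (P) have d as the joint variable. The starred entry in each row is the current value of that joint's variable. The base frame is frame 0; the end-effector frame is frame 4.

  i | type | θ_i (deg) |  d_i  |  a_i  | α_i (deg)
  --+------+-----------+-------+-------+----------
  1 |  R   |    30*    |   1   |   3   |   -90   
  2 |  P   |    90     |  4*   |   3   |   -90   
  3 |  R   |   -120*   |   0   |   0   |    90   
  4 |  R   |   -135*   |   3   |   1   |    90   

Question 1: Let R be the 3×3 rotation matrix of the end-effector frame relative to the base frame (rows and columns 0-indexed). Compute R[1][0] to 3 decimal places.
-0.177

End-effector x-axis (col 0 of R) = (0.9186,-0.1768,-0.3536)
R[1][0] = -0.1768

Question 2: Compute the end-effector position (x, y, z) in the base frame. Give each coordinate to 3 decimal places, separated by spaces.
after link 1: o_1 = (2.5981, 1.5000, 1.0000)
after link 2: o_2 = (0.5981, 4.9641, -2.0000)
after link 3: o_3 = (0.5981, 4.9641, -2.0000)
after link 4: o_4 = (2.2666, 3.4883, 0.2445)

2.267 3.488 0.245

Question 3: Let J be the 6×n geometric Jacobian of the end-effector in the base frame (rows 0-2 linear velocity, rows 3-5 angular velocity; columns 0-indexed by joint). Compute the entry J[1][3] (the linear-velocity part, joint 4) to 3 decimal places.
axis z_3 = (0.2500,-0.4330,0.8660); lever o_n−o_3 = (1.6686,-1.4758,2.2445)
cross product → J_v[:, 3] = (0.3062,0.8839,0.3536)
J_ω[:, 3] = z_3
entry J[1][3] = 0.8839

0.884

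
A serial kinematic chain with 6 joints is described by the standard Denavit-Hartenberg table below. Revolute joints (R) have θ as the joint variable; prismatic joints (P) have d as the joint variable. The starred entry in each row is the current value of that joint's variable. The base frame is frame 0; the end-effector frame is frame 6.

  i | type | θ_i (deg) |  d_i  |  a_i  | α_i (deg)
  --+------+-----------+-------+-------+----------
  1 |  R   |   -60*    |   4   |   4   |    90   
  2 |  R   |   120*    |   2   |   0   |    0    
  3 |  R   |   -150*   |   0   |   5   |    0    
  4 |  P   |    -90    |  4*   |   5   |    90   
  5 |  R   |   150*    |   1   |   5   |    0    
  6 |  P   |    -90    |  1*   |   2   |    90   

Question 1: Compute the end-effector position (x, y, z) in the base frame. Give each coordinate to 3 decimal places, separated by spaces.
after link 1: o_1 = (2.0000, -3.4641, 4.0000)
after link 2: o_2 = (0.2679, -4.4641, 4.0000)
after link 3: o_3 = (2.4330, -8.2141, 1.5000)
after link 4: o_4 = (-2.2811, -8.0490, -2.8301)
after link 5: o_5 = (-3.7966, -10.4240, 1.4199)
after link 6: o_6 = (-5.9796, -10.1071, 1.0538)

-5.980 -10.107 1.054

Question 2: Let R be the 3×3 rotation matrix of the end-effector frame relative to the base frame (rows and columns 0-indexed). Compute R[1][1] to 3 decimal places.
0.750

End-effector y-axis (col 1 of R) = (-0.4330,0.7500,0.5000)
R[1][1] = 0.7500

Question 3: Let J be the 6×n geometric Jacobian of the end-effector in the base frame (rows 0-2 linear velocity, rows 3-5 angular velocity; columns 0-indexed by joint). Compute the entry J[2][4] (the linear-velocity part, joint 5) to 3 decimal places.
axis z_4 = (-0.4330,0.7500,0.5000); lever o_n−o_4 = (-3.6986,-2.0580,3.8840)
cross product → J_v[:, 4] = (3.9420,-0.1675,3.6651)
J_ω[:, 4] = z_4
entry J[2][4] = 3.6651

3.665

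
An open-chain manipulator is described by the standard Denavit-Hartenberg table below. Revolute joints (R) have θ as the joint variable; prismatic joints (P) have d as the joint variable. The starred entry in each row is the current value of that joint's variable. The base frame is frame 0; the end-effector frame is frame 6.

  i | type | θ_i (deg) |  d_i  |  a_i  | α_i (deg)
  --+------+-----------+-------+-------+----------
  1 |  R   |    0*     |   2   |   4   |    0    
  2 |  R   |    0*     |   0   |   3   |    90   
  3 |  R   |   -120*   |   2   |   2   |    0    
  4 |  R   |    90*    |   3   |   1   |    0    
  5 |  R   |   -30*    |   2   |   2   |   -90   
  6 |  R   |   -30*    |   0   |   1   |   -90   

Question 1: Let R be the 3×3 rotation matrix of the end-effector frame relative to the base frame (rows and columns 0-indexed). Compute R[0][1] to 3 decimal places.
End-effector y-axis (col 1 of R) = (-0.8660,0.0000,-0.5000)
R[0][1] = -0.8660

-0.866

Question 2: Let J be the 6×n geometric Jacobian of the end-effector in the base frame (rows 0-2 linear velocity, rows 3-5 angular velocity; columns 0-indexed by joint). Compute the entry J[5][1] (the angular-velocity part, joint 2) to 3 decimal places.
axis z_1 = (0.0000,0.0000,1.0000); lever o_n−o_1 = (4.2990,-7.5000,-4.7141)
cross product → J_v[:, 1] = (7.5000,4.2990,-0.0000)
J_ω[:, 1] = z_1
entry J[5][1] = 1.0000

1.000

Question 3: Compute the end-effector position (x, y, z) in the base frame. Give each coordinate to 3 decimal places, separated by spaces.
8.299 -7.500 -2.714

after link 1: o_1 = (4.0000, 0.0000, 2.0000)
after link 2: o_2 = (7.0000, 0.0000, 2.0000)
after link 3: o_3 = (6.0000, -2.0000, 0.2679)
after link 4: o_4 = (6.8660, -5.0000, -0.2321)
after link 5: o_5 = (7.8660, -7.0000, -1.9641)
after link 6: o_6 = (8.2990, -7.5000, -2.7141)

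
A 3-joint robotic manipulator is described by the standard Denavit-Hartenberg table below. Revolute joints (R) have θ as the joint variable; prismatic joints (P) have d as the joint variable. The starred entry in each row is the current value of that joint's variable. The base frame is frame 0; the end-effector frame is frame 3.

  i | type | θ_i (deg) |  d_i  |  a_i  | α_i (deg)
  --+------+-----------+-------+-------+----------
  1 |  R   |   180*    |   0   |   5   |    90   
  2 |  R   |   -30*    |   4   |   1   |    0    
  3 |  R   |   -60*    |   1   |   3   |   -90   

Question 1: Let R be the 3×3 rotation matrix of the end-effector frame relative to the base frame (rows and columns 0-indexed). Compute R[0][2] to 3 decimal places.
End-effector z-axis (col 2 of R) = (-1.0000,0.0000,0.0000)
R[0][2] = -1.0000

-1.000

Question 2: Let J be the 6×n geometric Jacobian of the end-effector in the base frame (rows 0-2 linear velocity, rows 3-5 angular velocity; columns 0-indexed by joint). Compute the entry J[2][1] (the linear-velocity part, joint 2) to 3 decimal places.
axis z_1 = (0.0000,1.0000,0.0000); lever o_n−o_1 = (-0.8660,5.0000,-3.5000)
cross product → J_v[:, 1] = (-3.5000,0.0000,0.8660)
J_ω[:, 1] = z_1
entry J[2][1] = 0.8660

0.866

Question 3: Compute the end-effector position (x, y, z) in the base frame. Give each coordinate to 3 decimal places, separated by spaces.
-5.866 5.000 -3.500

after link 1: o_1 = (-5.0000, 0.0000, 0.0000)
after link 2: o_2 = (-5.8660, 4.0000, -0.5000)
after link 3: o_3 = (-5.8660, 5.0000, -3.5000)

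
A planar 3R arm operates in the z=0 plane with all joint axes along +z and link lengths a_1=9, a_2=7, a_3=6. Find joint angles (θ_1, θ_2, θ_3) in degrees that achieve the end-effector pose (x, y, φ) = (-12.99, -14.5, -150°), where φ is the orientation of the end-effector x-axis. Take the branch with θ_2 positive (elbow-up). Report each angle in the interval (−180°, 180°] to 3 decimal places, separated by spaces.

-150.000 60.003 -60.003

wrist centre = target − a_3·(cos φ, sin φ) = (-7.7938, -11.5000)
cos θ_2 = (192.9941−9²−7²)/(2·9·7) = 0.5000; θ_2 = 60.0031° (elbow-up)
β = atan2(-11.5000,-7.7938) = -124.1265°; ψ = atan2(6.0624,12.4997) = 25.8735°
θ_1 = β − ψ = -150.0000°
θ_3 = φ − θ_1 − θ_2 = -60.0031° (wrapped to (-180°,180°])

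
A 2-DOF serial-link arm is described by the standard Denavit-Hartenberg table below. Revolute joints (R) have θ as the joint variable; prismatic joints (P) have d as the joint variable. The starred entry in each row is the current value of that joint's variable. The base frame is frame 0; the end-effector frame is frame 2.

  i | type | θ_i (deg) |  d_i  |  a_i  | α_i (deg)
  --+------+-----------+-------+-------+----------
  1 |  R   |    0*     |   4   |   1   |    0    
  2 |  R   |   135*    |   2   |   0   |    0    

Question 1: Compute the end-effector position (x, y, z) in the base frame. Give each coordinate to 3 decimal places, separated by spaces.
after link 1: o_1 = (1.0000, 0.0000, 4.0000)
after link 2: o_2 = (1.0000, 0.0000, 6.0000)

1.000 0.000 6.000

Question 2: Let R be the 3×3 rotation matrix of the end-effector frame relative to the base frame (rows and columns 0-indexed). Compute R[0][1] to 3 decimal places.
End-effector y-axis (col 1 of R) = (-0.7071,-0.7071,0.0000)
R[0][1] = -0.7071

-0.707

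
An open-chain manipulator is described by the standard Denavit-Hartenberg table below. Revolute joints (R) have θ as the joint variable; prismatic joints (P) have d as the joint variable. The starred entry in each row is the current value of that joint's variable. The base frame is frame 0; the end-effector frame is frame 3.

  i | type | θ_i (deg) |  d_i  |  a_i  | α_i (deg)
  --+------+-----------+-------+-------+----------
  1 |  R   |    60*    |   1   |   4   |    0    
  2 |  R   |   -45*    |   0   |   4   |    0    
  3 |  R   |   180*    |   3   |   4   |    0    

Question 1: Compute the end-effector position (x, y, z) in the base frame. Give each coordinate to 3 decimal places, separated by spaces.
after link 1: o_1 = (2.0000, 3.4641, 1.0000)
after link 2: o_2 = (5.8637, 4.4994, 1.0000)
after link 3: o_3 = (2.0000, 3.4641, 4.0000)

2.000 3.464 4.000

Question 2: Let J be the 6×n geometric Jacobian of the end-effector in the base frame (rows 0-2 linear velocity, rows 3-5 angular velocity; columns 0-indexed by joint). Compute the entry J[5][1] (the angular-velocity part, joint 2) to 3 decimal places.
axis z_1 = (0.0000,0.0000,1.0000); lever o_n−o_1 = (0.0000,0.0000,3.0000)
cross product → J_v[:, 1] = (-0.0000,0.0000,0.0000)
J_ω[:, 1] = z_1
entry J[5][1] = 1.0000

1.000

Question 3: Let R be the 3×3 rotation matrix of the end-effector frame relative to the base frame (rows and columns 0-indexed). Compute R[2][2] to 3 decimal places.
1.000

End-effector z-axis (col 2 of R) = (0.0000,0.0000,1.0000)
R[2][2] = 1.0000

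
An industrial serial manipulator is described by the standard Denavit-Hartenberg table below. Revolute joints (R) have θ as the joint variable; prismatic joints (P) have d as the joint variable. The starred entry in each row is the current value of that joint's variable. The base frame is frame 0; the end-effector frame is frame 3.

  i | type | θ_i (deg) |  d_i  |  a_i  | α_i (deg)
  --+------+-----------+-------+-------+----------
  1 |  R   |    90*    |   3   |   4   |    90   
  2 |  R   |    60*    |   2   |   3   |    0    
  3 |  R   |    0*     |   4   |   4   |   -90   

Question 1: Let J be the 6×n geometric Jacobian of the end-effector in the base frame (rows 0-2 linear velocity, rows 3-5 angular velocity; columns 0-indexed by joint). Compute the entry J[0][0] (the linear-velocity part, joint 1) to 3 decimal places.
-7.500

axis z_0 = ẑ; lever o_n−o_0 = (6.0000,7.5000,9.0622)
cross product → J_v[:, 0] = (-7.5000,6.0000,0.0000)
J_ω[:, 0] = z_0
entry J[0][0] = -7.5000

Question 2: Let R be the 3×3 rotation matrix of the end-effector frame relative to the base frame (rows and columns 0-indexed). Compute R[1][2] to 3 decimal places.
End-effector z-axis (col 2 of R) = (-0.0000,-0.8660,0.5000)
R[1][2] = -0.8660

-0.866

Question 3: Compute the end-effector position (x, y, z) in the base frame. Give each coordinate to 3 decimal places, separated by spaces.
6.000 7.500 9.062

after link 1: o_1 = (0.0000, 4.0000, 3.0000)
after link 2: o_2 = (2.0000, 5.5000, 5.5981)
after link 3: o_3 = (6.0000, 7.5000, 9.0622)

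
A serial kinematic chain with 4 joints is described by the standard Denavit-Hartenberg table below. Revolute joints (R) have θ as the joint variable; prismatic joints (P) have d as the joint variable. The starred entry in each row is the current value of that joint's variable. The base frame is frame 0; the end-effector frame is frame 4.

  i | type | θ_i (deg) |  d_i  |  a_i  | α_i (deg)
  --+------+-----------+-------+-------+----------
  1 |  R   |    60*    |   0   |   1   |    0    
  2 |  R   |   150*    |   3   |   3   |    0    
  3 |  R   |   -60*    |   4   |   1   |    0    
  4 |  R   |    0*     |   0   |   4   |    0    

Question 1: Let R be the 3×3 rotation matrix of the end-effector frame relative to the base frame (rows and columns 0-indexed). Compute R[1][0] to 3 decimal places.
End-effector x-axis (col 0 of R) = (-0.8660,0.5000,0.0000)
R[1][0] = 0.5000

0.500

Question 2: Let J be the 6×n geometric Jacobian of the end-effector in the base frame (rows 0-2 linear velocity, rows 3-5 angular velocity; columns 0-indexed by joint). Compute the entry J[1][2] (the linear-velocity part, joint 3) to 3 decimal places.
axis z_2 = (0.0000,0.0000,1.0000); lever o_n−o_2 = (-4.3301,2.5000,4.0000)
cross product → J_v[:, 2] = (-2.5000,-4.3301,0.0000)
J_ω[:, 2] = z_2
entry J[1][2] = -4.3301

-4.330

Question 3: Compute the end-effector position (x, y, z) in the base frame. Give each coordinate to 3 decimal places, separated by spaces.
after link 1: o_1 = (0.5000, 0.8660, 0.0000)
after link 2: o_2 = (-2.0981, -0.6340, 3.0000)
after link 3: o_3 = (-2.9641, -0.1340, 7.0000)
after link 4: o_4 = (-6.4282, 1.8660, 7.0000)

-6.428 1.866 7.000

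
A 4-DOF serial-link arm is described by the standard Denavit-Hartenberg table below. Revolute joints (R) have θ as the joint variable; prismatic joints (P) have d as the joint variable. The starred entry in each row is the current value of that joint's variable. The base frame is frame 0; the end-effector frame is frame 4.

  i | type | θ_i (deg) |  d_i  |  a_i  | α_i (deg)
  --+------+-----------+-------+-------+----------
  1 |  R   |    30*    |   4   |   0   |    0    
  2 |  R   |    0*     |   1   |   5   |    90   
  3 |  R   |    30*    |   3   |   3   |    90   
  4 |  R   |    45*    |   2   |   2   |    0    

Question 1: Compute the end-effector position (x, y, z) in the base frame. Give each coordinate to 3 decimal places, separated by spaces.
10.714 1.089 5.475

after link 1: o_1 = (0.0000, 0.0000, 4.0000)
after link 2: o_2 = (4.3301, 2.5000, 5.0000)
after link 3: o_3 = (8.0801, 1.2010, 6.5000)
after link 4: o_4 = (10.7139, 1.0886, 5.4751)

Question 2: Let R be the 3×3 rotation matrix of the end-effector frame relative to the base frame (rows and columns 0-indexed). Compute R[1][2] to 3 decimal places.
End-effector z-axis (col 2 of R) = (0.4330,0.2500,-0.8660)
R[1][2] = 0.2500

0.250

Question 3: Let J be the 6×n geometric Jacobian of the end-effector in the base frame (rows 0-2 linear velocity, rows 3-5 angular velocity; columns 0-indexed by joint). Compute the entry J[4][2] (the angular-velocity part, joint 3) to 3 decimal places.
-0.866

axis z_2 = (0.5000,-0.8660,0.0000); lever o_n−o_2 = (6.3838,-1.4114,0.4751)
cross product → J_v[:, 2] = (-0.4114,-0.2375,4.8228)
J_ω[:, 2] = z_2
entry J[4][2] = -0.8660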